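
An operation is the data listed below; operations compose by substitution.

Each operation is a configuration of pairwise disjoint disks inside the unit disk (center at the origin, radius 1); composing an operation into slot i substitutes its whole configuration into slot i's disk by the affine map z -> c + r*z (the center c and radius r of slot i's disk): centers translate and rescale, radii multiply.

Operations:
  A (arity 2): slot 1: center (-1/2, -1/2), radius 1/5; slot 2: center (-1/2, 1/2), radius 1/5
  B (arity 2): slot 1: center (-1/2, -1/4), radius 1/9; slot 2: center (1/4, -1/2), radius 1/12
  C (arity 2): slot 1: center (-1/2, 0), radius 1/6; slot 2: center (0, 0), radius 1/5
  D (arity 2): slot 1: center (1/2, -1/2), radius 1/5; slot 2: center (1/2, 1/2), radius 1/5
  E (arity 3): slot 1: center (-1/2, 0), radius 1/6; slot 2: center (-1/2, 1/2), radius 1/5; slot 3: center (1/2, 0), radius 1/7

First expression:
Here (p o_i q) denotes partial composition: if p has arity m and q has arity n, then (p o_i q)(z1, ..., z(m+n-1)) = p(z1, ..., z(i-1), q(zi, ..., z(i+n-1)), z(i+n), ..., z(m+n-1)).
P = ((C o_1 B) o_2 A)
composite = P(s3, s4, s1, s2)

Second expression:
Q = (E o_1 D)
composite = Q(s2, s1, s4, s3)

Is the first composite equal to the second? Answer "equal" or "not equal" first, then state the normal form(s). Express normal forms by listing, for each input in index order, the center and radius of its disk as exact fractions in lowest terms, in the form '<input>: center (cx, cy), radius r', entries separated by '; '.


The first expression, normalized: s1: center (-67/144, -11/144), radius 1/360; s2: center (0, 0), radius 1/5; s3: center (-7/12, -1/24), radius 1/54; s4: center (-67/144, -13/144), radius 1/360
The second expression, normalized: s1: center (-5/12, 1/12), radius 1/30; s2: center (-5/12, -1/12), radius 1/30; s3: center (1/2, 0), radius 1/7; s4: center (-1/2, 1/2), radius 1/5
Distinct normal forms: not equal.

not equal; the first gives s1: center (-67/144, -11/144), radius 1/360; s2: center (0, 0), radius 1/5; s3: center (-7/12, -1/24), radius 1/54; s4: center (-67/144, -13/144), radius 1/360 and the second s1: center (-5/12, 1/12), radius 1/30; s2: center (-5/12, -1/12), radius 1/30; s3: center (1/2, 0), radius 1/7; s4: center (-1/2, 1/2), radius 1/5


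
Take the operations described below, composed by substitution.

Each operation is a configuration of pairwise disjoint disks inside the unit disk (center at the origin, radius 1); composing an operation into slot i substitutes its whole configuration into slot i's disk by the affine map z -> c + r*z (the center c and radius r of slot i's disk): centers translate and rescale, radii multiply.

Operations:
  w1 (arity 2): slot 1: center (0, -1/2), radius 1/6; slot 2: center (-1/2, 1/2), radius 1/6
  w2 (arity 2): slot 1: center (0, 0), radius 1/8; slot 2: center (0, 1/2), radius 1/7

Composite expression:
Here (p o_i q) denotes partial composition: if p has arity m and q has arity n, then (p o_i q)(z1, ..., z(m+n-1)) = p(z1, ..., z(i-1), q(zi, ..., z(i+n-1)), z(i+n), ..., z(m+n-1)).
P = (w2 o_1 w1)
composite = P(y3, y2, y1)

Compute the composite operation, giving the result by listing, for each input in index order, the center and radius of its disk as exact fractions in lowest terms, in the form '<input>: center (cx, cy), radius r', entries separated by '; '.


y1: center (0, 1/2), radius 1/7; y2: center (-1/16, 1/16), radius 1/48; y3: center (0, -1/16), radius 1/48

Only the slot chain above each y matters under w2; compose those maps.
y3 passes through 2 substitutions, ending at center (0, -1/16), radius 1/48
y2 passes through 2 substitutions, ending at center (-1/16, 1/16), radius 1/48
y1 passes through 1 substitution, ending at center (0, 1/2), radius 1/7


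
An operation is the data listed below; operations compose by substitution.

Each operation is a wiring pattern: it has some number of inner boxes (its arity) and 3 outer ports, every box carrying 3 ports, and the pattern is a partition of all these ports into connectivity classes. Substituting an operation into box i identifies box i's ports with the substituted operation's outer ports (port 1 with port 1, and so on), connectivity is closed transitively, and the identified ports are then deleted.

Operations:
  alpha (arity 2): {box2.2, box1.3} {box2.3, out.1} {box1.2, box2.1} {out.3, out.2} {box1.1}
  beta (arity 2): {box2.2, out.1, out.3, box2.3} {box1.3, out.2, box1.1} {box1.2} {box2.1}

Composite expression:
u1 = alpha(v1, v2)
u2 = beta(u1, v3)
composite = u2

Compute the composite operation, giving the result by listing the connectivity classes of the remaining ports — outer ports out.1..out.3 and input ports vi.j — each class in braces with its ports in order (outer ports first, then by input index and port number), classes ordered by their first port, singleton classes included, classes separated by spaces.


{out.1, out.3, v3.2, v3.3} {out.2, v2.3} {v1.1} {v1.2, v2.1} {v1.3, v2.2} {v3.1}

Substituting into beta glues patterns; closure does the rest.
stage alpha: inputs (v1, v2), connectivity {out.1, v2.3} {out.2, out.3} {v1.1} {v1.2, v2.1} {v1.3, v2.2}, out.j its boundary
stage beta: inputs (v1, v2, v3), connectivity {out.1, out.3, v3.2, v3.3} {out.2, v2.3} {v1.1} {v1.2, v2.1} {v1.3, v2.2} {v3.1}, out.j its boundary


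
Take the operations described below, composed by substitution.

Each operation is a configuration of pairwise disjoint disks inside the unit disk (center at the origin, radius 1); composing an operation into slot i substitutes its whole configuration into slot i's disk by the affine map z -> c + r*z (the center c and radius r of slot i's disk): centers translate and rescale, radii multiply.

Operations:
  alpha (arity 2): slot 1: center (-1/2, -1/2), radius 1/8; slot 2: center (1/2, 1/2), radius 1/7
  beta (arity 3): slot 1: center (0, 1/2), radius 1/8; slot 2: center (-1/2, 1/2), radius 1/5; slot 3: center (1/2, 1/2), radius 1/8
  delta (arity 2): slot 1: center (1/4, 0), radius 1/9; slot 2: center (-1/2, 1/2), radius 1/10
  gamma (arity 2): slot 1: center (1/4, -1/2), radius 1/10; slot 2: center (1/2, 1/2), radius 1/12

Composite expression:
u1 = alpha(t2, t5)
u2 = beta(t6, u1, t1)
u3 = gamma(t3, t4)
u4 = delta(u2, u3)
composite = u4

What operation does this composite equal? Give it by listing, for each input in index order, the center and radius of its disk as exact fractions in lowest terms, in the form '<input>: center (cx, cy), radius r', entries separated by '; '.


Affine substitution under delta: radii multiply and t-centers shift.
input t6: composing its 2 substitution steps yields center (1/4, 1/18), radius 1/72
input t2: composing its 3 substitution steps yields center (11/60, 2/45), radius 1/360
input t5: composing its 3 substitution steps yields center (37/180, 1/15), radius 1/315
input t1: composing its 2 substitution steps yields center (11/36, 1/18), radius 1/72
input t3: composing its 2 substitution steps yields center (-19/40, 9/20), radius 1/100
input t4: composing its 2 substitution steps yields center (-9/20, 11/20), radius 1/120

t1: center (11/36, 1/18), radius 1/72; t2: center (11/60, 2/45), radius 1/360; t3: center (-19/40, 9/20), radius 1/100; t4: center (-9/20, 11/20), radius 1/120; t5: center (37/180, 1/15), radius 1/315; t6: center (1/4, 1/18), radius 1/72


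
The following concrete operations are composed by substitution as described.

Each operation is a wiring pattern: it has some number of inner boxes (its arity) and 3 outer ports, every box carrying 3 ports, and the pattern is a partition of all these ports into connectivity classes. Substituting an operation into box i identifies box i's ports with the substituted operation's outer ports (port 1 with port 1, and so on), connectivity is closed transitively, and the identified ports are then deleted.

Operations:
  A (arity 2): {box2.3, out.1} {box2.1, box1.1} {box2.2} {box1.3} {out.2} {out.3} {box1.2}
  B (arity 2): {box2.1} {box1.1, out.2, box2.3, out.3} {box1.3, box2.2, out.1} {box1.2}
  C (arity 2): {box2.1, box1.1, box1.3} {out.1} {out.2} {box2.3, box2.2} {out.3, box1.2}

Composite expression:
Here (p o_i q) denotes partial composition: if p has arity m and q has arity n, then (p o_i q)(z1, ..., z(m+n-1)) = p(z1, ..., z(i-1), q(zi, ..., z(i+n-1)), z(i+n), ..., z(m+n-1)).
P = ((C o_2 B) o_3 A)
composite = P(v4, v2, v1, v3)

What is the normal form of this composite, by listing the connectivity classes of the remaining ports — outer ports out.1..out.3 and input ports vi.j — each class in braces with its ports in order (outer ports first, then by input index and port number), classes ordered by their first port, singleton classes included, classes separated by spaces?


{out.1} {out.2} {out.3, v4.2} {v1.1, v3.1} {v1.2} {v1.3} {v2.1} {v2.2} {v2.3, v4.1, v4.3} {v3.2} {v3.3}


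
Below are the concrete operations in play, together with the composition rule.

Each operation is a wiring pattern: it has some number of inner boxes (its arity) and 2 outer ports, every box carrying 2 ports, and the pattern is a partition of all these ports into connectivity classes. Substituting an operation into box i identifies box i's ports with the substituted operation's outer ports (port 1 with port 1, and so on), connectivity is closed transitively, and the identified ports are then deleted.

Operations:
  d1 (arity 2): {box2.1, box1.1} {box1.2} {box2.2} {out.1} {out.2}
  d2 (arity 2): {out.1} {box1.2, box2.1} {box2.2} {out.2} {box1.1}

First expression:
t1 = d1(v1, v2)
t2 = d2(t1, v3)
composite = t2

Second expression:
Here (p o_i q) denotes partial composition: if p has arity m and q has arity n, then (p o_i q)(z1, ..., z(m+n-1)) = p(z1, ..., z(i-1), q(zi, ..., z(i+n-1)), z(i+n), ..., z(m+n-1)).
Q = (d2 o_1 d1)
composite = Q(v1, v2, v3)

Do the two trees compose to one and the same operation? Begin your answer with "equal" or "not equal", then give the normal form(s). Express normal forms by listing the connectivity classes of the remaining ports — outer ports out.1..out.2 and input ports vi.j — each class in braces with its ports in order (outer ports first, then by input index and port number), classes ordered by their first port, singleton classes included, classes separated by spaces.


equal — both sides give {out.1} {out.2} {v1.1, v2.1} {v1.2} {v2.2} {v3.1} {v3.2}

The first expression reduces to {out.1} {out.2} {v1.1, v2.1} {v1.2} {v2.2} {v3.1} {v3.2}
The second expression reduces to {out.1} {out.2} {v1.1, v2.1} {v1.2} {v2.2} {v3.1} {v3.2}
The forms coincide; equal.


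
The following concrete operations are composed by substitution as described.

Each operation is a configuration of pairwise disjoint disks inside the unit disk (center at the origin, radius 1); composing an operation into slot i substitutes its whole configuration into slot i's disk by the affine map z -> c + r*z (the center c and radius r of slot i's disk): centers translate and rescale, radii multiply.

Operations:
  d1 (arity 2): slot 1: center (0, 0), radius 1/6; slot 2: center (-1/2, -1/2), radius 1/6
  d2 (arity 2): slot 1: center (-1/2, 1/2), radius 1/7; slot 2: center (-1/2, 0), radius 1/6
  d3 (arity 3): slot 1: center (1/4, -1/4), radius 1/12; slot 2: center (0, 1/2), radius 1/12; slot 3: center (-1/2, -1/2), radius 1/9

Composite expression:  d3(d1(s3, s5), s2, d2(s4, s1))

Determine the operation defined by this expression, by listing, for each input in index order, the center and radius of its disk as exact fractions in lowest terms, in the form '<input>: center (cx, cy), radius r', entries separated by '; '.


s1: center (-5/9, -1/2), radius 1/54; s2: center (0, 1/2), radius 1/12; s3: center (1/4, -1/4), radius 1/72; s4: center (-5/9, -4/9), radius 1/63; s5: center (5/24, -7/24), radius 1/72

Below d3, radii multiply path by path; the s-disk centers shift.
s3: after 2 affine steps, its disk has center (1/4, -1/4), radius 1/72
s5: after 2 affine steps, its disk has center (5/24, -7/24), radius 1/72
s2: after 1 affine step, its disk has center (0, 1/2), radius 1/12
s4: after 2 affine steps, its disk has center (-5/9, -4/9), radius 1/63
s1: after 2 affine steps, its disk has center (-5/9, -1/2), radius 1/54


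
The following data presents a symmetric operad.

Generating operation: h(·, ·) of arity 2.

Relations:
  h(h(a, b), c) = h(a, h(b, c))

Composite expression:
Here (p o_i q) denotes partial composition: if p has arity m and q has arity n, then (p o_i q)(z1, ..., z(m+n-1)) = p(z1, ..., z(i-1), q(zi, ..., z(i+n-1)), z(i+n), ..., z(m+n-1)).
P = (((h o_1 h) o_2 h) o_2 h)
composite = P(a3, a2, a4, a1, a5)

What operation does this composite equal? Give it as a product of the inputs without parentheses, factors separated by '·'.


a3 · a2 · a4 · a1 · a5

The h-tree's shape is irrelevant; the a-reading-order decides.
h(a2, a4) linearizes to a2 · a4
h(h(a2, a4), a1) linearizes to a2 · a4 · a1
h(a3, h(h(a2, a4), a1)) linearizes to a3 · a2 · a4 · a1
h(h(a3, h(h(a2, a4), a1)), a5) linearizes to a3 · a2 · a4 · a1 · a5


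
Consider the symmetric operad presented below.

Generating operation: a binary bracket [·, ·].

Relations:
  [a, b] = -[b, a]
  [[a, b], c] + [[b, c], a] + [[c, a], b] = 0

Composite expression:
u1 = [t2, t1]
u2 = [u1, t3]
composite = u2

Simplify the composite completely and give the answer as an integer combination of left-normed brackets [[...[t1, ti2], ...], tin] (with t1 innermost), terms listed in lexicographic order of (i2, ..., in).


A multilinear Lie element is pinned by t1-initial words (t1 innermost).
Composite bracket: [[t2, t1], t3]
Expanding via [a, b] = ab - ba: 4 signed words (2^2 = 4).
Collect the words opening with t1:
  sign of t1t2t3 is -1, so it contributes -[[t1, t2], t3]

-[[t1, t2], t3]


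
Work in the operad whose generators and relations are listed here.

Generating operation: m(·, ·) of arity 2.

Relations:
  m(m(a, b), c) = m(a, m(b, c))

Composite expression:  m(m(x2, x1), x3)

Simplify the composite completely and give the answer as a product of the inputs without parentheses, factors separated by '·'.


Key point: m is associative — brackets drop, the x-order remains.
m(x2, x1) linearizes to x2 · x1
m(m(x2, x1), x3) linearizes to x2 · x1 · x3

x2 · x1 · x3


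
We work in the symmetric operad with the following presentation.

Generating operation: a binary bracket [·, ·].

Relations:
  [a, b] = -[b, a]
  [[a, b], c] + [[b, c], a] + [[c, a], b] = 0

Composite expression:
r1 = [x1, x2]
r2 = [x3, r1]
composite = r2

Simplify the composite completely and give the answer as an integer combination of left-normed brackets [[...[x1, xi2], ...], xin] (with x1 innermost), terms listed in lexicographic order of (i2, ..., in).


-[[x1, x2], x3]

Left-normed coefficients sit on the x1-initial expansion words.
Composite bracket: [x3, [x1, x2]]
Full expansion: 4 signed words from ab - ba (2^2 = 4).
Only words starting with x1 matter:
  x1x2x3 appears with sign -1, giving the term -[[x1, x2], x3]


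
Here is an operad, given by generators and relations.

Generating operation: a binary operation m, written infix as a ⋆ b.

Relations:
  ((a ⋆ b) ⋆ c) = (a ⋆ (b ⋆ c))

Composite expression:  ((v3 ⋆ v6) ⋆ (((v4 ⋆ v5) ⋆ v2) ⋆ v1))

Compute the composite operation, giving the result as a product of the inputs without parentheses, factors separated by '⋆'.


Every regrouping of m is equal, so read the v-inputs in written order.
(v3 ⋆ v6) unparenthesizes to v3 ⋆ v6
(v4 ⋆ v5) unparenthesizes to v4 ⋆ v5
((v4 ⋆ v5) ⋆ v2) unparenthesizes to v4 ⋆ v5 ⋆ v2
(((v4 ⋆ v5) ⋆ v2) ⋆ v1) unparenthesizes to v4 ⋆ v5 ⋆ v2 ⋆ v1
((v3 ⋆ v6) ⋆ (((v4 ⋆ v5) ⋆ v2) ⋆ v1)) unparenthesizes to v3 ⋆ v6 ⋆ v4 ⋆ v5 ⋆ v2 ⋆ v1

v3 ⋆ v6 ⋆ v4 ⋆ v5 ⋆ v2 ⋆ v1


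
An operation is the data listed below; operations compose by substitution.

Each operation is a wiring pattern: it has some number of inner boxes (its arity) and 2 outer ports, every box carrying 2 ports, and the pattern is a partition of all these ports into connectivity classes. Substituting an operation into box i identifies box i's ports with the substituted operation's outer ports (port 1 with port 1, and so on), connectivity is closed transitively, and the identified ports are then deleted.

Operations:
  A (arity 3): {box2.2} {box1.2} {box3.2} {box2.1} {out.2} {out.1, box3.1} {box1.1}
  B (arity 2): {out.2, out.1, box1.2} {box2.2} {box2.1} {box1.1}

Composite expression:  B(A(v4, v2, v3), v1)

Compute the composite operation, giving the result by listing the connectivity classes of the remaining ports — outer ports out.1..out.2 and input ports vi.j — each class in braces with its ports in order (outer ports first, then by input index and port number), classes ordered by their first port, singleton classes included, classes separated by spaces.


{out.1, out.2} {v1.1} {v1.2} {v2.1} {v2.2} {v3.1} {v3.2} {v4.1} {v4.2}


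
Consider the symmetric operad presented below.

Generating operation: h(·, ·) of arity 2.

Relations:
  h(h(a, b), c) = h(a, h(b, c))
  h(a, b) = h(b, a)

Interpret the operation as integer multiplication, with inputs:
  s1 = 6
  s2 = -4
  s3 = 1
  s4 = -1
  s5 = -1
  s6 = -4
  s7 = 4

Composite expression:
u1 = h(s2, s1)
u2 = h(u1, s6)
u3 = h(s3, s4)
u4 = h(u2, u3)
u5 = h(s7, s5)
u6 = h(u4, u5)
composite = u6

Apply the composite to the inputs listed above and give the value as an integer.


384

h(s2, s1) = -24
h(h(s2, s1), s6) = 96
h(s3, s4) = -1
h(h(h(s2, s1), s6), h(s3, s4)) = -96
h(s7, s5) = -4
h(h(h(h(s2, s1), s6), h(s3, s4)), h(s7, s5)) = 384


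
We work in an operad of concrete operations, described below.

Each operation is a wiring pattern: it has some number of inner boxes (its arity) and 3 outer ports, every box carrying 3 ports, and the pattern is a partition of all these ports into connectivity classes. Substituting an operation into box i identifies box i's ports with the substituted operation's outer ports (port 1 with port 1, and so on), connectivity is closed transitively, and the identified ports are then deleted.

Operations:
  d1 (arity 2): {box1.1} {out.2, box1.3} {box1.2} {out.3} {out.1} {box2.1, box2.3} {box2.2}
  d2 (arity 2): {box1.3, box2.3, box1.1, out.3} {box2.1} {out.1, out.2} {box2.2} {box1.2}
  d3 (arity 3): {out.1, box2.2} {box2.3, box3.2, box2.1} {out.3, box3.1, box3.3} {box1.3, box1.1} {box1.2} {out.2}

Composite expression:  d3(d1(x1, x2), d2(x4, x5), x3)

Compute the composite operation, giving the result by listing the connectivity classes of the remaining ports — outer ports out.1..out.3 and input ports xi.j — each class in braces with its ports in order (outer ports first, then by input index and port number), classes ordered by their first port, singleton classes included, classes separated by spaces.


{out.1, x3.2, x4.1, x4.3, x5.3} {out.2} {out.3, x3.1, x3.3} {x1.1} {x1.2} {x1.3} {x2.1, x2.3} {x2.2} {x4.2} {x5.1} {x5.2}

Two ports join when wires chain via d3-identified ports.
composing d1 on (x1, x2), with out.j its own outer ports: {out.1} {out.2, x1.3} {out.3} {x1.1} {x1.2} {x2.1, x2.3} {x2.2}
composing d2 on (x4, x5), with out.j its own outer ports: {out.1, out.2} {out.3, x4.1, x4.3, x5.3} {x4.2} {x5.1} {x5.2}
composing d3 on (x1, x2, x4, x5, x3), with out.j its own outer ports: {out.1, x3.2, x4.1, x4.3, x5.3} {out.2} {out.3, x3.1, x3.3} {x1.1} {x1.2} {x1.3} {x2.1, x2.3} {x2.2} {x4.2} {x5.1} {x5.2}


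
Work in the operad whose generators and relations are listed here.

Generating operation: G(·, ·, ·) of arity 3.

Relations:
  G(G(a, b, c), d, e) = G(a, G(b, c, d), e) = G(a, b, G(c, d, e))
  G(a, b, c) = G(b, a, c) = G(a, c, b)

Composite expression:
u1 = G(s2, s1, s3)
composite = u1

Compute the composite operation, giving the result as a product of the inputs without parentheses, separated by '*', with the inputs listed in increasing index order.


s1 * s2 * s3

Shape and order are irrelevant to G; the s-input set decides.
G(s2, s1, s3) reduces to s2 * s1 * s3
sorting the factors by input index: s1 * s2 * s3


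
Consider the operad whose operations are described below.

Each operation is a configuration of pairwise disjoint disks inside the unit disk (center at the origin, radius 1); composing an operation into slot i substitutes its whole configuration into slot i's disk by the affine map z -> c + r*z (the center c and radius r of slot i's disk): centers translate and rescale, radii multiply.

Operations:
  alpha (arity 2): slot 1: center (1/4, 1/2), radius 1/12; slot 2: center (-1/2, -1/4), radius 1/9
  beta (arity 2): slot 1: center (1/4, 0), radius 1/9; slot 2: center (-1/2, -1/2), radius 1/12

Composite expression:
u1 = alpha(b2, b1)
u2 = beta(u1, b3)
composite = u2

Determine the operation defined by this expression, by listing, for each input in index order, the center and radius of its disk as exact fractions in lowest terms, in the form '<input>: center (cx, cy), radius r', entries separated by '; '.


b1: center (7/36, -1/36), radius 1/81; b2: center (5/18, 1/18), radius 1/108; b3: center (-1/2, -1/2), radius 1/12

Follow each b-input down from beta: c' goes to c + r*c', radius to r*r'.
input b2: applying the 2 nested substitutions gives center (5/18, 1/18), radius 1/108
input b1: applying the 2 nested substitutions gives center (7/36, -1/36), radius 1/81
input b3: applying the 1 nested substitution gives center (-1/2, -1/2), radius 1/12


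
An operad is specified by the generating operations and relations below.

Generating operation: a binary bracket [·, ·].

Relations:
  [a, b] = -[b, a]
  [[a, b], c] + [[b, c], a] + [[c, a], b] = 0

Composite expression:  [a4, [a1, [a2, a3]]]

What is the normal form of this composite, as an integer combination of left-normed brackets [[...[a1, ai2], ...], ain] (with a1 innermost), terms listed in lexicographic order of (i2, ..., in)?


Antisymmetry and Jacobi reduce to a1-anchored left-normed brackets.
Composite bracket: [a4, [a1, [a2, a3]]]
Applying ab - ba throughout gives 8 signed words (2^3 = 8).
Words beginning with a1 determine it all:
  from a1a2a3a4, sign -1: term -[[[a1, a2], a3], a4]
  from a1a3a2a4, sign +1: term +[[[a1, a3], a2], a4]

-[[[a1, a2], a3], a4] + [[[a1, a3], a2], a4]


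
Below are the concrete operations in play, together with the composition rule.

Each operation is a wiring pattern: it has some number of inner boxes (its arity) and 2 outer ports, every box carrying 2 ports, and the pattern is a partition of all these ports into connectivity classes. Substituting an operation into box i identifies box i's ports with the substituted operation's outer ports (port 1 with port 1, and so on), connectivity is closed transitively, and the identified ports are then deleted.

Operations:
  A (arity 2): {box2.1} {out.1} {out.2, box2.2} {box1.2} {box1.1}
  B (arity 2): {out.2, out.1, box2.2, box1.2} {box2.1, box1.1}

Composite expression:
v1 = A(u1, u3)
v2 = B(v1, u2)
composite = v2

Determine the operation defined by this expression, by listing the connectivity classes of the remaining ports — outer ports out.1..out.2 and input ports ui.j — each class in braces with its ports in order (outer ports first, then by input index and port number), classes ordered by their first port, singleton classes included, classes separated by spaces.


Treat the ports identified at B as solder joints: merge, then drop.
A over (u1, u3) gives {out.1} {out.2, u3.2} {u1.1} {u1.2} {u3.1}, out.j being that stage's outer ports
B over (u1, u3, u2) gives {out.1, out.2, u2.2, u3.2} {u1.1} {u1.2} {u2.1} {u3.1}, out.j being that stage's outer ports

{out.1, out.2, u2.2, u3.2} {u1.1} {u1.2} {u2.1} {u3.1}


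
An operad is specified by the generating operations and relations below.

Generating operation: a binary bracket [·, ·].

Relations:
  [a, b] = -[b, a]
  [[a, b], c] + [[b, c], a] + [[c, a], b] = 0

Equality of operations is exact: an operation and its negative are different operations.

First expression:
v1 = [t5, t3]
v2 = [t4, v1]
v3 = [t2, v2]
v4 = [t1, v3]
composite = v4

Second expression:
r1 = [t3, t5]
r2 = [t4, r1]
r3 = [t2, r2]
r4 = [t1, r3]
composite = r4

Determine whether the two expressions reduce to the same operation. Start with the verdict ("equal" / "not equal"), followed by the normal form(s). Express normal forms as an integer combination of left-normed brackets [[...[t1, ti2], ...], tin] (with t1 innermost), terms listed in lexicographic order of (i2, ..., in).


not equal — first [[[[t1, t2], t3], t5], t4] - [[[[t1, t2], t4], t3], t5] + [[[[t1, t2], t4], t5], t3] - [[[[t1, t2], t5], t3], t4] - [[[[t1, t3], t5], t4], t2] + [[[[t1, t4], t3], t5], t2] - [[[[t1, t4], t5], t3], t2] + [[[[t1, t5], t3], t4], t2], second -[[[[t1, t2], t3], t5], t4] + [[[[t1, t2], t4], t3], t5] - [[[[t1, t2], t4], t5], t3] + [[[[t1, t2], t5], t3], t4] + [[[[t1, t3], t5], t4], t2] - [[[[t1, t4], t3], t5], t2] + [[[[t1, t4], t5], t3], t2] - [[[[t1, t5], t3], t4], t2]

The first composite normalizes to [[[[t1, t2], t3], t5], t4] - [[[[t1, t2], t4], t3], t5] + [[[[t1, t2], t4], t5], t3] - [[[[t1, t2], t5], t3], t4] - [[[[t1, t3], t5], t4], t2] + [[[[t1, t4], t3], t5], t2] - [[[[t1, t4], t5], t3], t2] + [[[[t1, t5], t3], t4], t2]
The second composite normalizes to -[[[[t1, t2], t3], t5], t4] + [[[[t1, t2], t4], t3], t5] - [[[[t1, t2], t4], t5], t3] + [[[[t1, t2], t5], t3], t4] + [[[[t1, t3], t5], t4], t2] - [[[[t1, t4], t3], t5], t2] + [[[[t1, t4], t5], t3], t2] - [[[[t1, t5], t3], t4], t2]
Different reductions; not equal.


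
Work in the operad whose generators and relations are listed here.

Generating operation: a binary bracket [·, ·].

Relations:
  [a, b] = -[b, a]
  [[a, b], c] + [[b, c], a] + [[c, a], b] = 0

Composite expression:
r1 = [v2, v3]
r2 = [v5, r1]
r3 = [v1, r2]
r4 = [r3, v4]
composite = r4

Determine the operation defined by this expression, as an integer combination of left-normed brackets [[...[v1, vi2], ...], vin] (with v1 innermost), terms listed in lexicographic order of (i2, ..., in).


-[[[[v1, v2], v3], v5], v4] + [[[[v1, v3], v2], v5], v4] + [[[[v1, v5], v2], v3], v4] - [[[[v1, v5], v3], v2], v4]


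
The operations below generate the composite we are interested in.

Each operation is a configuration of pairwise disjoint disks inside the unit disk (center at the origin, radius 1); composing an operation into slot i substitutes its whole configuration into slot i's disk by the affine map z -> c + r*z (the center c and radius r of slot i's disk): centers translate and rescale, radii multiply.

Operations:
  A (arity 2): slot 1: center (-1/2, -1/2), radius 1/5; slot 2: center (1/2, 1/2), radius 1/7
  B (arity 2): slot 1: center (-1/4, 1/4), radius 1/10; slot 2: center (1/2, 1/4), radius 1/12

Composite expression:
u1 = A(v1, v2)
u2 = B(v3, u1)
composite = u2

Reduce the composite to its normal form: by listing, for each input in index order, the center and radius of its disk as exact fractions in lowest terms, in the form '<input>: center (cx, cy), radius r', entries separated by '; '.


Follow each v-input down from B: c' goes to c + r*c', radius to r*r'.
v3: after 1 affine step, its disk has center (-1/4, 1/4), radius 1/10
v1: after 2 affine steps, its disk has center (11/24, 5/24), radius 1/60
v2: after 2 affine steps, its disk has center (13/24, 7/24), radius 1/84

v1: center (11/24, 5/24), radius 1/60; v2: center (13/24, 7/24), radius 1/84; v3: center (-1/4, 1/4), radius 1/10


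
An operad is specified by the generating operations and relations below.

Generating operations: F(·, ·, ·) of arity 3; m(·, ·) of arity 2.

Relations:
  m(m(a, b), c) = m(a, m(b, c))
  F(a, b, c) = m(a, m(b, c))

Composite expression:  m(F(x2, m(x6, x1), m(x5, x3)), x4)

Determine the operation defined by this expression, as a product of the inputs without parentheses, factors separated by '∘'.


x2 ∘ x6 ∘ x1 ∘ x5 ∘ x3 ∘ x4

The m-tree's shape is irrelevant; the x-reading-order decides.
m(x6, x1) spells out as x6 ∘ x1
m(x5, x3) spells out as x5 ∘ x3
F(x2, m(x6, x1), m(x5, x3)) spells out as x2 ∘ x6 ∘ x1 ∘ x5 ∘ x3
m(F(x2, m(x6, x1), m(x5, x3)), x4) spells out as x2 ∘ x6 ∘ x1 ∘ x5 ∘ x3 ∘ x4


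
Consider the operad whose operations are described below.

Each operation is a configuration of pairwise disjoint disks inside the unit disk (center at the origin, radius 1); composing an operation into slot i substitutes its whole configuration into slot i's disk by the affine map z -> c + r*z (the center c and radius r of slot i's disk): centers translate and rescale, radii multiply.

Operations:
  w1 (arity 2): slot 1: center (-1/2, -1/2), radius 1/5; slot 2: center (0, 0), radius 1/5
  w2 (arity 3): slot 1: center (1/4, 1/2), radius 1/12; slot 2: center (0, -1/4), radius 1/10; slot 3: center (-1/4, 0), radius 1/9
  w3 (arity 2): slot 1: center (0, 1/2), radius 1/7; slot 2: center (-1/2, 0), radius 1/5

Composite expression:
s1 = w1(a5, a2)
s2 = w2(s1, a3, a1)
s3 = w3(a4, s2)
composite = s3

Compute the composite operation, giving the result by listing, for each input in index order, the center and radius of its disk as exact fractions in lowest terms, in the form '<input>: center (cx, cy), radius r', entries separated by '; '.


a1: center (-11/20, 0), radius 1/45; a2: center (-9/20, 1/10), radius 1/300; a3: center (-1/2, -1/20), radius 1/50; a4: center (0, 1/2), radius 1/7; a5: center (-11/24, 11/120), radius 1/300

Only the slot chain above each a matters under w3; compose those maps.
a4: after 1 affine step, its disk has center (0, 1/2), radius 1/7
a5: after 3 affine steps, its disk has center (-11/24, 11/120), radius 1/300
a2: after 3 affine steps, its disk has center (-9/20, 1/10), radius 1/300
a3: after 2 affine steps, its disk has center (-1/2, -1/20), radius 1/50
a1: after 2 affine steps, its disk has center (-11/20, 0), radius 1/45


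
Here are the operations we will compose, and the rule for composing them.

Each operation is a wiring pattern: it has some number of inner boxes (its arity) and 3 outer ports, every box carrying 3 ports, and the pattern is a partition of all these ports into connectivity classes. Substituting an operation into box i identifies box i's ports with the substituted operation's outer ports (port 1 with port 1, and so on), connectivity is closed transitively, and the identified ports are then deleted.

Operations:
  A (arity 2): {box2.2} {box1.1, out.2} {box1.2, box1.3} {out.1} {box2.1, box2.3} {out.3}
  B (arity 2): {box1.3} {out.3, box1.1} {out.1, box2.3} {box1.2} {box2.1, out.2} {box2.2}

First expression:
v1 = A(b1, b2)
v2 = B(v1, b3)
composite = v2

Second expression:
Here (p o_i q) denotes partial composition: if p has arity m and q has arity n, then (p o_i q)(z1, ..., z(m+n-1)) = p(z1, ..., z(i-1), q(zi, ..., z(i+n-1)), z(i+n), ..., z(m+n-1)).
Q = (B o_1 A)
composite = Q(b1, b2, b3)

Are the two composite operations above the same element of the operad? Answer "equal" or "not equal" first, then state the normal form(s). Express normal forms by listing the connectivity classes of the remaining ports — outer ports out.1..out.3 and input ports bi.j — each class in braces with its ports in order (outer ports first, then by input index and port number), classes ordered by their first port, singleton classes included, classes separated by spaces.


equal: each reduces to {out.1, b3.3} {out.2, b3.1} {out.3} {b1.1} {b1.2, b1.3} {b2.1, b2.3} {b2.2} {b3.2}

In normal form, the first expression is {out.1, b3.3} {out.2, b3.1} {out.3} {b1.1} {b1.2, b1.3} {b2.1, b2.3} {b2.2} {b3.2}
In normal form, the second expression is {out.1, b3.3} {out.2, b3.1} {out.3} {b1.1} {b1.2, b1.3} {b2.1, b2.3} {b2.2} {b3.2}
Same normal form: equal.


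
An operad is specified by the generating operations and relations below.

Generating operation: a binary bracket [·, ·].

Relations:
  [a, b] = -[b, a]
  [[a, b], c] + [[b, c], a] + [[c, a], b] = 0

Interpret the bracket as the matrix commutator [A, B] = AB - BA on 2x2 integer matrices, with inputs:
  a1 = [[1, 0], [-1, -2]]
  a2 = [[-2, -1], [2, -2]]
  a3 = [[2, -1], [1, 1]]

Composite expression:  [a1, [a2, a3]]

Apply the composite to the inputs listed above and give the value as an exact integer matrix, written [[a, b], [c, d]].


[[1, 3], [-8, -1]]


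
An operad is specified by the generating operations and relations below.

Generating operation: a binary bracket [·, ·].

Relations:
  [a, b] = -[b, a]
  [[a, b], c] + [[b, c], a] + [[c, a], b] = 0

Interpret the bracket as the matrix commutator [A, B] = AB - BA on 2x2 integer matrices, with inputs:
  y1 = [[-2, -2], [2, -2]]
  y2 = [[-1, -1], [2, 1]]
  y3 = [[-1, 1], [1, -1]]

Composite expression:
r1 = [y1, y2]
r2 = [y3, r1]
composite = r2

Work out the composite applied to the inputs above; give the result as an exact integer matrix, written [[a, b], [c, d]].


[[0, 4], [-4, 0]]

[y1, y2] = [[-2, -4], [-4, 2]]
[y3, [y1, y2]] = [[0, 4], [-4, 0]]


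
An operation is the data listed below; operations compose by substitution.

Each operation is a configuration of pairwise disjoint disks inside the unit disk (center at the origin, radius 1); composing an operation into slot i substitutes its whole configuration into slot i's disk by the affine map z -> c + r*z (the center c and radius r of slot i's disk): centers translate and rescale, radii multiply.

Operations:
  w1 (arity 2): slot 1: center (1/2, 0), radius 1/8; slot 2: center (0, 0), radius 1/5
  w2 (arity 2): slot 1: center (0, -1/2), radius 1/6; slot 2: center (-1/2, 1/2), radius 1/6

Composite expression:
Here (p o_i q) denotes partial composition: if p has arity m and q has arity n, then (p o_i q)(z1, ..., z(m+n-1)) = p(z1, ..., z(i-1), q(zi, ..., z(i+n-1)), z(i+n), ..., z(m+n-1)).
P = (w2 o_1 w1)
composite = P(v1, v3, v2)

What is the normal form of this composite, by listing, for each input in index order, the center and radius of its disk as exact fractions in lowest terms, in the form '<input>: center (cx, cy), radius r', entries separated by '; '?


Each v-disk chains the slot maps above it in w2; radii multiply.
for v1, the 2-step affine chain lands on center (1/12, -1/2), radius 1/48
for v3, the 2-step affine chain lands on center (0, -1/2), radius 1/30
for v2, the 1-step affine chain lands on center (-1/2, 1/2), radius 1/6

v1: center (1/12, -1/2), radius 1/48; v2: center (-1/2, 1/2), radius 1/6; v3: center (0, -1/2), radius 1/30


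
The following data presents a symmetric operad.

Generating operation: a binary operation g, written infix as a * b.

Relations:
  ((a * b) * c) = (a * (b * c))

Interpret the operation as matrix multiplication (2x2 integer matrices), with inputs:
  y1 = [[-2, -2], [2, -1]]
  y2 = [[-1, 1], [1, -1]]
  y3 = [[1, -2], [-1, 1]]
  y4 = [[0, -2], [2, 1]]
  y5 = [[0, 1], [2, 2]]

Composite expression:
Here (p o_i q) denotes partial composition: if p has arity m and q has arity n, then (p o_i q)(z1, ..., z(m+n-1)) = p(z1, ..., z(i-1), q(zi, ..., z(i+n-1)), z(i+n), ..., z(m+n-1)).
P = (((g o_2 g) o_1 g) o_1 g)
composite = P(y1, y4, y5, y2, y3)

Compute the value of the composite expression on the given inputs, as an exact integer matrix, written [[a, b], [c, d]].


(y1 * y4) = [[-4, 2], [-2, -5]]
((y1 * y4) * y5) = [[4, 0], [-10, -12]]
(y2 * y3) = [[-2, 3], [2, -3]]
(((y1 * y4) * y5) * (y2 * y3)) = [[-8, 12], [-4, 6]]

[[-8, 12], [-4, 6]]


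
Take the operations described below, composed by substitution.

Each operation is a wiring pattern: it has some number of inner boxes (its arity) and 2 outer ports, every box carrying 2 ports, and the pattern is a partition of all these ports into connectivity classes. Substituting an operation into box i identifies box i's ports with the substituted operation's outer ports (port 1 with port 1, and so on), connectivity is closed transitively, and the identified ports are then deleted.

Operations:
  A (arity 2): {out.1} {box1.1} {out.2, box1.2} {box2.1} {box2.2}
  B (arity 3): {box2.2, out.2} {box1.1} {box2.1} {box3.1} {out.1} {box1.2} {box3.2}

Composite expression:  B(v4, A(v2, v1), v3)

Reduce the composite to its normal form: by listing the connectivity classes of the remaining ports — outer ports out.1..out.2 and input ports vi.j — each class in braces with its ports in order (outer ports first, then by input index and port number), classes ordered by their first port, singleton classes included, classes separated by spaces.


{out.1} {out.2, v2.2} {v1.1} {v1.2} {v2.1} {v3.1} {v3.2} {v4.1} {v4.2}

Reachability decides: close wires over B-identified ports.
A over (v2, v1) gives {out.1} {out.2, v2.2} {v1.1} {v1.2} {v2.1}, out.j being that stage's outer ports
B over (v4, v2, v1, v3) gives {out.1} {out.2, v2.2} {v1.1} {v1.2} {v2.1} {v3.1} {v3.2} {v4.1} {v4.2}, out.j being that stage's outer ports


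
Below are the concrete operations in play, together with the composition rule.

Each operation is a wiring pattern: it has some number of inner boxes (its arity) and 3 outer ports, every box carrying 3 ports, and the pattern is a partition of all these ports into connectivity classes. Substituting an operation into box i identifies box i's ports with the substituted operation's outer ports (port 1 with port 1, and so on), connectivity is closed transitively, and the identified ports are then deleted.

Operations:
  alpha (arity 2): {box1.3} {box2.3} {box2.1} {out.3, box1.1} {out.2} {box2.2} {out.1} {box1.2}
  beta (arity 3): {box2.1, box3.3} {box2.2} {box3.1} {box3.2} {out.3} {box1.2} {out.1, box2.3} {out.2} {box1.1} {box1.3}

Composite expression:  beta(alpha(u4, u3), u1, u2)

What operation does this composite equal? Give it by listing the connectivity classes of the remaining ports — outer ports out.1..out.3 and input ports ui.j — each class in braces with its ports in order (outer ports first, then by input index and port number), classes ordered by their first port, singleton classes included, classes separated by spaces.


Reachability decides: close wires over beta-identified ports.
after alpha, the pattern on (u4, u3) reads {out.1} {out.2} {out.3, u4.1} {u3.1} {u3.2} {u3.3} {u4.2} {u4.3} (out.j = its outer ports)
after beta, the pattern on (u4, u3, u1, u2) reads {out.1, u1.3} {out.2} {out.3} {u1.1, u2.3} {u1.2} {u2.1} {u2.2} {u3.1} {u3.2} {u3.3} {u4.1} {u4.2} {u4.3} (out.j = its outer ports)

{out.1, u1.3} {out.2} {out.3} {u1.1, u2.3} {u1.2} {u2.1} {u2.2} {u3.1} {u3.2} {u3.3} {u4.1} {u4.2} {u4.3}


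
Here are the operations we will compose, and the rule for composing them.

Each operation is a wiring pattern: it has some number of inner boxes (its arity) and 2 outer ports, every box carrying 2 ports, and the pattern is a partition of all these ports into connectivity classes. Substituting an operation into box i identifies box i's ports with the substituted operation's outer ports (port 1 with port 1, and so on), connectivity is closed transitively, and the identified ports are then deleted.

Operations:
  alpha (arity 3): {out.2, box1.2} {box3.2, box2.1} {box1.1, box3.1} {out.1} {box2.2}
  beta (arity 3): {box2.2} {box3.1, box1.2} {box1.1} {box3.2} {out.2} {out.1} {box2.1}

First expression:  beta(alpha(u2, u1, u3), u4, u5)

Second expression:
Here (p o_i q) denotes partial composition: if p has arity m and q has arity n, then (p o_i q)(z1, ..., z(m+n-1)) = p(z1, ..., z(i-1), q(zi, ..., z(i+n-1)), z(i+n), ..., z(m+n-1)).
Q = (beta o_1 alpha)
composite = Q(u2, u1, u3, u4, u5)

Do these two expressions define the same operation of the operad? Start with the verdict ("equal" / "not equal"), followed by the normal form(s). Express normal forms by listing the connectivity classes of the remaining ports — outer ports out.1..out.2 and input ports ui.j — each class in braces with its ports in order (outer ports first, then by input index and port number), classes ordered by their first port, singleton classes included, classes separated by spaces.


Normal form of the first expression: {out.1} {out.2} {u1.1, u3.2} {u1.2} {u2.1, u3.1} {u2.2, u5.1} {u4.1} {u4.2} {u5.2}
Normal form of the second expression: {out.1} {out.2} {u1.1, u3.2} {u1.2} {u2.1, u3.1} {u2.2, u5.1} {u4.1} {u4.2} {u5.2}
Same normal form: equal.

equal; the common form is {out.1} {out.2} {u1.1, u3.2} {u1.2} {u2.1, u3.1} {u2.2, u5.1} {u4.1} {u4.2} {u5.2}


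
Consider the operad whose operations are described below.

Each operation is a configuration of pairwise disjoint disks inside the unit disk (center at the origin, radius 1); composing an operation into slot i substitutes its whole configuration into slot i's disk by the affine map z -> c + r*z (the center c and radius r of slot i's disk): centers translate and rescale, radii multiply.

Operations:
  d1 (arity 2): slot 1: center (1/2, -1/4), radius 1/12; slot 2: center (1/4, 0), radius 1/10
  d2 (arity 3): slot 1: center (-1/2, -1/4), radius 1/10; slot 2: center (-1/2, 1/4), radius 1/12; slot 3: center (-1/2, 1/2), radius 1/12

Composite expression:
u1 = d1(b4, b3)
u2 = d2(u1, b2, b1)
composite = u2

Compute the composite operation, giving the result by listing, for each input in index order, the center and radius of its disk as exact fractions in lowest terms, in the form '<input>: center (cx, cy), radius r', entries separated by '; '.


b1: center (-1/2, 1/2), radius 1/12; b2: center (-1/2, 1/4), radius 1/12; b3: center (-19/40, -1/4), radius 1/100; b4: center (-9/20, -11/40), radius 1/120

Nesting under d2 composes maps z -> c + r*z down each b-path.
b4: after 2 affine steps, its disk has center (-9/20, -11/40), radius 1/120
b3: after 2 affine steps, its disk has center (-19/40, -1/4), radius 1/100
b2: after 1 affine step, its disk has center (-1/2, 1/4), radius 1/12
b1: after 1 affine step, its disk has center (-1/2, 1/2), radius 1/12
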